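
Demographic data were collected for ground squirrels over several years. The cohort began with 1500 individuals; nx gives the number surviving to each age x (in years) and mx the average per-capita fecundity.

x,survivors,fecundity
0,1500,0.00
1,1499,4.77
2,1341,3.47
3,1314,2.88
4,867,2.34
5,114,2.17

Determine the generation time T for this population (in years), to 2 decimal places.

lx = nx/n0 = nx/1500: 1, 0.99933…, 0.894, 0.876, 0.578, 0.076
lx·mx: 0, 4.76682…, 3.10218, 2.52288, 1.35252, 0.16492 → R0 = 11.90932…
x·lx·mx: 0, 4.76682…, 6.20436, 7.56864, 5.41008, 0.8246 → Σ = 24.7745…
T = 24.7745… / 11.90932… = 2.080262… → 2.08

2.08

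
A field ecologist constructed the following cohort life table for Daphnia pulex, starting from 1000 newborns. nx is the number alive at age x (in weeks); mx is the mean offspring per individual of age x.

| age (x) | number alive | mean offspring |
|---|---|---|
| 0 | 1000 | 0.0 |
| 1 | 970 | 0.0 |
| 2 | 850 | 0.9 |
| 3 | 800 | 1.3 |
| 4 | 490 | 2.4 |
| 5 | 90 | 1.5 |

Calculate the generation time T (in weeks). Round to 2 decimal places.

lx = nx/n0 = nx/1000: 1, 0.97, 0.85, 0.8, 0.49, 0.09
lx·mx: 0, 0, 0.765, 1.04, 1.176, 0.135 → R0 = 3.116
x·lx·mx: 0, 0, 1.53, 3.12, 4.704, 0.675 → Σ = 10.029
T = 10.029 / 3.116 = 3.218549… → 3.22

3.22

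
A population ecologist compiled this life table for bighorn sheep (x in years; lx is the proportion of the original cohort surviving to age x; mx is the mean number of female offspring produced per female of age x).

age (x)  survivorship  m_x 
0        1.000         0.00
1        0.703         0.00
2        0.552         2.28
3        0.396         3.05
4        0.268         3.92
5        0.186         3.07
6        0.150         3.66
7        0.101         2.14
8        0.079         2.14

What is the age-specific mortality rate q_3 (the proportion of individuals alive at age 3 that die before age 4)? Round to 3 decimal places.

0.323

q_3 = (l_3 − l_4) / l_3 = (0.396 − 0.268) / 0.396
     = 0.128 / 0.396 = 0.323232… → 0.323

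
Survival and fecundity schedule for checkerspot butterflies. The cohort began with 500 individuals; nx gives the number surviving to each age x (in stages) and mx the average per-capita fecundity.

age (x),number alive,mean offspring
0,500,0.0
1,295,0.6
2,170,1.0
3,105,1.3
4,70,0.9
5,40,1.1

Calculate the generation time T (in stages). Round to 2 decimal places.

lx = nx/n0 = nx/500: 1, 0.59, 0.34, 0.21, 0.14, 0.08
lx·mx: 0, 0.354, 0.34, 0.273, 0.126, 0.088 → R0 = 1.181
x·lx·mx: 0, 0.354, 0.68, 0.819, 0.504, 0.44 → Σ = 2.797
T = 2.797 / 1.181 = 2.368332… → 2.37

2.37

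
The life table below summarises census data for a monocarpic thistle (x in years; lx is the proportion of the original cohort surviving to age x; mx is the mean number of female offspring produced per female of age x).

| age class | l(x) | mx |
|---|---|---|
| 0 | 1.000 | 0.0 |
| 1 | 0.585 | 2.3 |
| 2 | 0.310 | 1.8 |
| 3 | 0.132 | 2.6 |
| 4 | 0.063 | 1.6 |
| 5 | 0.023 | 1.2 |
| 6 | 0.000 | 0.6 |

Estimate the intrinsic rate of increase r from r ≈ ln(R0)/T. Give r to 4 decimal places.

0.5095

R0 = Σ lx·mx = 0 + 1.3455 + 0.558 + 0.3432 + 0.1008 + 0.0276 + 0 = 2.3751
Σ x·lx·mx = 4.0323; T = 4.0323/2.3751 = 1.69774…
r ≈ ln(R0)/T = ln(2.3751)/1.69774… = 0.509524… → 0.5095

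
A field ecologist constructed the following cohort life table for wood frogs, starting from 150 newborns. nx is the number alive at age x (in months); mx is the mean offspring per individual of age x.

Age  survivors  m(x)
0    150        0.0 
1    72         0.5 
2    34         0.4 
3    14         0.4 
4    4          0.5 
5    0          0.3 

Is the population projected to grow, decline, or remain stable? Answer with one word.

declining

lx = nx/n0 = nx/150: 1, 0.48, 0.22667…, 0.09333…, 0.02667…, 0
R0 = Σ lx·mx = 0 + 0.24 + 0.090667… + 0.037333… + 0.013333… + 0 = 0.381333…
R0 < 1, so the population is declining.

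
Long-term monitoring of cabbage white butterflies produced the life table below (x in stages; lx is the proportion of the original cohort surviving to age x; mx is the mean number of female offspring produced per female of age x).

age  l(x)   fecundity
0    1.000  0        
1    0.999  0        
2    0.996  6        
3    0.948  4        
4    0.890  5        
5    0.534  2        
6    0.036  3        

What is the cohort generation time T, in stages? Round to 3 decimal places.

3.061

lx·mx: 0, 0, 5.976, 3.792, 4.45, 1.068, 0.108 → R0 = 15.394
x·lx·mx: 0, 0, 11.952, 11.376, 17.8, 5.34, 0.648 → Σ = 47.116
T = 47.116 / 15.394 = 3.060673… → 3.061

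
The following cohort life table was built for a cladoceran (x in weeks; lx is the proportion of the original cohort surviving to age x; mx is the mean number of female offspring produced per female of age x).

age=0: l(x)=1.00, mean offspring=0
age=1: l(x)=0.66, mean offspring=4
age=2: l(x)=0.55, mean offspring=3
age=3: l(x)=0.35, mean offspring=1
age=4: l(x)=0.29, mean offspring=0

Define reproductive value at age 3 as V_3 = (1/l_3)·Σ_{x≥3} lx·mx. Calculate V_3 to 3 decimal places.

1.000

lx·mx for x ≥ 3: 0.35, 0 → sum = 0.35
V_3 = 0.35 / l_3 = 0.35 / 0.35 = 1 → 1.000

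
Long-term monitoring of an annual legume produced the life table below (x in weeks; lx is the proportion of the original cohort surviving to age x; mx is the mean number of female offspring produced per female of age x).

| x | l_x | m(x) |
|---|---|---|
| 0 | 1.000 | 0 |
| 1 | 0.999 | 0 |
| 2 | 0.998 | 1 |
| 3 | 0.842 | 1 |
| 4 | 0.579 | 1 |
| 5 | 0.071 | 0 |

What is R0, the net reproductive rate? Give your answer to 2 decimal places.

2.42

lx·mx by age: 0, 0, 0.998, 0.842, 0.579, 0
R0 = Σ lx·mx = 2.419 → 2.42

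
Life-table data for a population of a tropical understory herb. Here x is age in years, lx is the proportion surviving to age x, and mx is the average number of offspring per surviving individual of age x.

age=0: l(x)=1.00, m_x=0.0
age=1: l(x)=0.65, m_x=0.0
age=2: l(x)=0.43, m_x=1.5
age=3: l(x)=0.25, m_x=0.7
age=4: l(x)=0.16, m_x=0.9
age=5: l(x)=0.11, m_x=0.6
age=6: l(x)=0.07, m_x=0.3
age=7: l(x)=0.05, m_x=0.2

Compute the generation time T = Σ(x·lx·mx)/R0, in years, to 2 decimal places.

2.75

lx·mx: 0, 0, 0.645, 0.175, 0.144, 0.066, 0.021, 0.01 → R0 = 1.061
x·lx·mx: 0, 0, 1.29, 0.525, 0.576, 0.33, 0.126, 0.07 → Σ = 2.917
T = 2.917 / 1.061 = 2.749293… → 2.75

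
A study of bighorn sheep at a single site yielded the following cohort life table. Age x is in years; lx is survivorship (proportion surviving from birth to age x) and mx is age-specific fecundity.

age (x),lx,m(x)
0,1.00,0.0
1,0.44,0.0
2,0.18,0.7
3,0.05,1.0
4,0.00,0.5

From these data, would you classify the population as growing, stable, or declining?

R0 = Σ lx·mx = 0 + 0 + 0.126 + 0.05 + 0 = 0.176
R0 < 1, so the population is declining.

declining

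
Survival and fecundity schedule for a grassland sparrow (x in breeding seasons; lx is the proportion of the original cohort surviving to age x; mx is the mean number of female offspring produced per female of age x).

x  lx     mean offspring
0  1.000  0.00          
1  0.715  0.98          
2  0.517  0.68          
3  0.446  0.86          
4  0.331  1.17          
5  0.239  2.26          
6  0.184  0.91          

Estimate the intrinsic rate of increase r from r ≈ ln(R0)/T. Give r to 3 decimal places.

R0 = Σ lx·mx = 0 + 0.7007 + 0.35156 + 0.38356 + 0.38727 + 0.54014 + 0.16744 = 2.53067
Σ x·lx·mx = 7.80892; T = 7.80892/2.53067 = 3.08571…
r ≈ ln(R0)/T = ln(2.53067)/3.08571… = 0.3009… → 0.301

0.301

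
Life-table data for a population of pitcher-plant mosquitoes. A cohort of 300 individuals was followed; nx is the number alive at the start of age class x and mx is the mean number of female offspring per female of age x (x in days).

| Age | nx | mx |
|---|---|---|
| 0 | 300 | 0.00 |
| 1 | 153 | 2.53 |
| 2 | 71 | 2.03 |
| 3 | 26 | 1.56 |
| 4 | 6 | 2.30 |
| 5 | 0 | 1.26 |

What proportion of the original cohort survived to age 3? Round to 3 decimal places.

0.087

l_3 = n_3/n_0 = 26/300 = 0.086667… → 0.087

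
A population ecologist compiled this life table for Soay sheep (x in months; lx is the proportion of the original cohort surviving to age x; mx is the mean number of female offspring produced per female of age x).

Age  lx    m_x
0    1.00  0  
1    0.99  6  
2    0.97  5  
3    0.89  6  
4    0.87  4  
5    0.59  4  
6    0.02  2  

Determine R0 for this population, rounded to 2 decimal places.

lx·mx by age: 0, 5.94, 4.85, 5.34, 3.48, 2.36, 0.04
R0 = Σ lx·mx = 22.01 → 22.01

22.01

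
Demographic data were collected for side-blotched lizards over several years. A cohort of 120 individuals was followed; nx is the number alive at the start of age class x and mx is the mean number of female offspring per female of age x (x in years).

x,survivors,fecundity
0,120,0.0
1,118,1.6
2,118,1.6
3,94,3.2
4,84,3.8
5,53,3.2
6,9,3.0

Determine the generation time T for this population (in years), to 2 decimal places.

3.14

lx = nx/n0 = nx/120: 1, 0.98333…, 0.98333…, 0.78333…, 0.7, 0.44167…, 0.075
lx·mx: 0, 1.573333…, 1.573333…, 2.506667…, 2.66, 1.413333…, 0.225 → R0 = 9.951667…
x·lx·mx: 0, 1.573333…, 3.146667…, 7.52…, 10.64, 7.066667…, 1.35 → Σ = 31.296667…
T = 31.296667… / 9.951667… = 3.144867… → 3.14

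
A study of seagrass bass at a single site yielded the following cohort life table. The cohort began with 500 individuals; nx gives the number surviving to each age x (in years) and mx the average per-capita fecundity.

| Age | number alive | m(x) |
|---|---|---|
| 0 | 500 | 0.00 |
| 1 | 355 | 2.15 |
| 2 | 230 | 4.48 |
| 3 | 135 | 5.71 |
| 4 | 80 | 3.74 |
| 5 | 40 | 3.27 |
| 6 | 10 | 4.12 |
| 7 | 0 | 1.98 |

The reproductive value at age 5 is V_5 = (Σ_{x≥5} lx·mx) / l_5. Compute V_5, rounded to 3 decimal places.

4.300

lx = nx/n0 = nx/500: 1, 0.71, 0.46, 0.27, 0.16, 0.08, 0.02, 0
lx·mx for x ≥ 5: 0.2616, 0.0824, 0 → sum = 0.344
V_5 = 0.344 / l_5 = 0.344 / 0.08 = 4.3 → 4.300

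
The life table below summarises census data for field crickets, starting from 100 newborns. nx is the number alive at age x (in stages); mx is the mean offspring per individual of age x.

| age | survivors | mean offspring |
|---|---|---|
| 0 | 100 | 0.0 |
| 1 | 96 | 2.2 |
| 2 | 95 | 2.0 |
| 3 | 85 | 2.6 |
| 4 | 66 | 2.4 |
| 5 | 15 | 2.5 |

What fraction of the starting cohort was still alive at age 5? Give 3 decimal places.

0.150

l_5 = n_5/n_0 = 15/100 = 0.15 → 0.150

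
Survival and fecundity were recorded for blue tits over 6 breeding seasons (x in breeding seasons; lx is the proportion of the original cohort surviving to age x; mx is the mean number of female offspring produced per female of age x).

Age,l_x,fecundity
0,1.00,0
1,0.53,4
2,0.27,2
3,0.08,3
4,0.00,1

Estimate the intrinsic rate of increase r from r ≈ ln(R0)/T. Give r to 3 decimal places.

0.788

R0 = Σ lx·mx = 0 + 2.12 + 0.54 + 0.24 + 0 = 2.9
Σ x·lx·mx = 3.92; T = 3.92/2.9 = 1.35172…
r ≈ ln(R0)/T = ln(2.9)/1.35172… = 0.78767… → 0.788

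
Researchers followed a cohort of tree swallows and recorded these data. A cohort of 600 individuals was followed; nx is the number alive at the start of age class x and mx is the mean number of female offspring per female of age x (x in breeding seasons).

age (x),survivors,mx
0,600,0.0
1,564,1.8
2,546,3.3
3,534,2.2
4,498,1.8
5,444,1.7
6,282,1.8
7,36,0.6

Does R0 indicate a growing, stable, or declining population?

growing

lx = nx/n0 = nx/600: 1, 0.94, 0.91, 0.89, 0.83, 0.74, 0.47, 0.06
R0 = Σ lx·mx = 0 + 1.692 + 3.003 + 1.958 + 1.494 + 1.258 + 0.846 + 0.036 = 10.287
R0 > 1, so the population is growing.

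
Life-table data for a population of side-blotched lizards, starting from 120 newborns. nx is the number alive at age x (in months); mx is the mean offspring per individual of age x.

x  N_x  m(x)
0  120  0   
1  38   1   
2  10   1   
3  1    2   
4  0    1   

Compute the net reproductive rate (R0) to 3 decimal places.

lx = nx/n0 = nx/120: 1, 0.31667…, 0.08333…, 0.00833…, 0
lx·mx by age: 0, 0.316667…, 0.083333…, 0.016667…, 0
R0 = Σ lx·mx = 0.416667… → 0.417

0.417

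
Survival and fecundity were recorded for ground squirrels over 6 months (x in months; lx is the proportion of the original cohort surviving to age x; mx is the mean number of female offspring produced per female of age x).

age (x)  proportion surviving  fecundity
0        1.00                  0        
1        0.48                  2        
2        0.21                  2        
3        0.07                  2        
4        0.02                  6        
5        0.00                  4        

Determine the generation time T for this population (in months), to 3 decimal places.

1.646

lx·mx: 0, 0.96, 0.42, 0.14, 0.12, 0 → R0 = 1.64
x·lx·mx: 0, 0.96, 0.84, 0.42, 0.48, 0 → Σ = 2.7
T = 2.7 / 1.64 = 1.646341… → 1.646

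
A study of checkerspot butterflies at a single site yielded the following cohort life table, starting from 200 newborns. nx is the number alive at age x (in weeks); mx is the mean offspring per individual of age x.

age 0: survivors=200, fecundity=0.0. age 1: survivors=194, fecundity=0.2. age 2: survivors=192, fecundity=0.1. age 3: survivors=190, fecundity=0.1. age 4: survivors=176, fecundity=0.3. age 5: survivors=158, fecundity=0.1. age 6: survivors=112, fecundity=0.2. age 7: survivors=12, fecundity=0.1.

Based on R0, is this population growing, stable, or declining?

lx = nx/n0 = nx/200: 1, 0.97, 0.96, 0.95, 0.88, 0.79, 0.56, 0.06
R0 = Σ lx·mx = 0 + 0.194 + 0.096 + 0.095 + 0.264 + 0.079 + 0.112 + 0.006 = 0.846
R0 < 1, so the population is declining.

declining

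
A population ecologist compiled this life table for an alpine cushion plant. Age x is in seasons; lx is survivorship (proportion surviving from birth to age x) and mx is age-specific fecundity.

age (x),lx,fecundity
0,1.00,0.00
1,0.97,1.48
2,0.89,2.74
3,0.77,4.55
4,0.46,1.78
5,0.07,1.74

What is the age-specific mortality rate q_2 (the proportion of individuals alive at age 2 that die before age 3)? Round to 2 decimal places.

0.13

q_2 = (l_2 − l_3) / l_2 = (0.89 − 0.77) / 0.89
     = 0.12 / 0.89 = 0.134831… → 0.13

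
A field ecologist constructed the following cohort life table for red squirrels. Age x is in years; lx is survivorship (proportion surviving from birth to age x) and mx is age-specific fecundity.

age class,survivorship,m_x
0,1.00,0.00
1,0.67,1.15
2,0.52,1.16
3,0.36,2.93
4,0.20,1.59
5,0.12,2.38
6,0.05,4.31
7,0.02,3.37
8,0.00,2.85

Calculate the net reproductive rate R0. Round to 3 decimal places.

lx·mx by age: 0, 0.7705, 0.6032, 1.0548, 0.318, 0.2856, 0.2155, 0.0674, 0
R0 = Σ lx·mx = 3.315 → 3.315

3.315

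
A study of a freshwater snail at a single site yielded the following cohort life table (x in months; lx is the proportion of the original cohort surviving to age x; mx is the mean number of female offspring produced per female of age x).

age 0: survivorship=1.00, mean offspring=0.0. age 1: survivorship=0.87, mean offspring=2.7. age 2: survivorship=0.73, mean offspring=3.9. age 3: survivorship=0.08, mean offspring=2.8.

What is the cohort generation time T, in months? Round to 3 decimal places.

lx·mx: 0, 2.349, 2.847, 0.224 → R0 = 5.42
x·lx·mx: 0, 2.349, 5.694, 0.672 → Σ = 8.715
T = 8.715 / 5.42 = 1.607934… → 1.608

1.608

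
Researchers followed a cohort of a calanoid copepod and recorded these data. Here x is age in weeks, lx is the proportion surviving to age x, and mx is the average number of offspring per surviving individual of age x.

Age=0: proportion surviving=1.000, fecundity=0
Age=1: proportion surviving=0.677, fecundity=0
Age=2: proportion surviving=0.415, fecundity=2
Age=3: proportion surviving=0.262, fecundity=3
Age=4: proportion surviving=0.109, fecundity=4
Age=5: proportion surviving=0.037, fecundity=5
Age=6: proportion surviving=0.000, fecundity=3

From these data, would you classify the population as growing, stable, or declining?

R0 = Σ lx·mx = 0 + 0 + 0.83 + 0.786 + 0.436 + 0.185 + 0 = 2.237
R0 > 1, so the population is growing.

growing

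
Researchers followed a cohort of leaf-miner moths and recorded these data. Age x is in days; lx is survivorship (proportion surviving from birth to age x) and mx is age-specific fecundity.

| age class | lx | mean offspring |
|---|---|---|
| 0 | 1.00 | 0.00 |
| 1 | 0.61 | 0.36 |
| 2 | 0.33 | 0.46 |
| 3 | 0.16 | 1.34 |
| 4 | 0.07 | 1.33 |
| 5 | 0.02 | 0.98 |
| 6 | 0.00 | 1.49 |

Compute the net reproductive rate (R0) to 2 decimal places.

lx·mx by age: 0, 0.2196, 0.1518, 0.2144, 0.0931, 0.0196, 0
R0 = Σ lx·mx = 0.6985 → 0.70

0.70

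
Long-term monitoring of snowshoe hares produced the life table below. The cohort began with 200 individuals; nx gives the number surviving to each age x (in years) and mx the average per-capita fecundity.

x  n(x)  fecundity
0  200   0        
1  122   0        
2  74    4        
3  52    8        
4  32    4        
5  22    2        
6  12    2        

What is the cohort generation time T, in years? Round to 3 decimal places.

lx = nx/n0 = nx/200: 1, 0.61, 0.37, 0.26, 0.16, 0.11, 0.06
lx·mx: 0, 0, 1.48, 2.08, 0.64, 0.22, 0.12 → R0 = 4.54
x·lx·mx: 0, 0, 2.96, 6.24, 2.56, 1.1, 0.72 → Σ = 13.58
T = 13.58 / 4.54 = 2.991189… → 2.991

2.991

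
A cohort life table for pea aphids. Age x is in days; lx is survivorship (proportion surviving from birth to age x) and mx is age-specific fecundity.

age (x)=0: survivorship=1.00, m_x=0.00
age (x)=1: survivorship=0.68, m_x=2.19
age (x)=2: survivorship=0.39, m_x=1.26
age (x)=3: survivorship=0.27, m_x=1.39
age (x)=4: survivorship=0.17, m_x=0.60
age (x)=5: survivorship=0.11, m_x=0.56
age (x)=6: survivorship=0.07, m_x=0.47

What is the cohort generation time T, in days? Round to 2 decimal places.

lx·mx: 0, 1.4892, 0.4914, 0.3753, 0.102, 0.0616, 0.0329 → R0 = 2.5524
x·lx·mx: 0, 1.4892, 0.9828, 1.1259, 0.408, 0.308, 0.1974 → Σ = 4.5113
T = 4.5113 / 2.5524 = 1.767474… → 1.77

1.77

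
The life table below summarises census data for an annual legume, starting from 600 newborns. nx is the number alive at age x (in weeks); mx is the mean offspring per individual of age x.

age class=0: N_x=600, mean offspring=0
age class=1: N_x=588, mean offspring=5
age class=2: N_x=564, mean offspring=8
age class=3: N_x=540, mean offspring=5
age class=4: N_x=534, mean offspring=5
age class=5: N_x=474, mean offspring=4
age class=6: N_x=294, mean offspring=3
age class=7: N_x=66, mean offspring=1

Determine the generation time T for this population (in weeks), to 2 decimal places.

lx = nx/n0 = nx/600: 1, 0.98, 0.94, 0.9, 0.89, 0.79, 0.49, 0.11
lx·mx: 0, 4.9, 7.52, 4.5, 4.45, 3.16, 1.47, 0.11 → R0 = 26.11
x·lx·mx: 0, 4.9, 15.04, 13.5, 17.8, 15.8, 8.82, 0.77 → Σ = 76.63
T = 76.63 / 26.11 = 2.934891… → 2.93

2.93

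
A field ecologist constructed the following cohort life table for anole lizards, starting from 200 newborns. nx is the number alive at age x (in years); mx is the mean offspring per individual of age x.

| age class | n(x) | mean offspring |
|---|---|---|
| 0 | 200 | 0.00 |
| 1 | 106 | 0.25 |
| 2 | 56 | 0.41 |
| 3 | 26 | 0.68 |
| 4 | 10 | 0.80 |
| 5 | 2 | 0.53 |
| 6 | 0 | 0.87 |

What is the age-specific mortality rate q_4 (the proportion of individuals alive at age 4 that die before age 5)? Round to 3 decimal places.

0.800

lx = nx/n0 = nx/200: 1, 0.53, 0.28, 0.13, 0.05, 0.01, 0
q_4 = (l_4 − l_5) / l_4 = (0.05 − 0.01) / 0.05
     = 0.04 / 0.05 = 0.8 → 0.800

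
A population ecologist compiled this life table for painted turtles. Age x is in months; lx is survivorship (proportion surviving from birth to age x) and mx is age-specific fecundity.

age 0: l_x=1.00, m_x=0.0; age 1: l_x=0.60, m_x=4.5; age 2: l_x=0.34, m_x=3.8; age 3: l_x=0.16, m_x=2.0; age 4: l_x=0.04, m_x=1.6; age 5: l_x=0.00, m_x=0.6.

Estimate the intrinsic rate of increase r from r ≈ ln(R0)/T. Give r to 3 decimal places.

0.994

R0 = Σ lx·mx = 0 + 2.7 + 1.292 + 0.32 + 0.064 + 0 = 4.376
Σ x·lx·mx = 6.5; T = 6.5/4.376 = 1.48537…
r ≈ ln(R0)/T = ln(4.376)/1.48537… = 0.99378… → 0.994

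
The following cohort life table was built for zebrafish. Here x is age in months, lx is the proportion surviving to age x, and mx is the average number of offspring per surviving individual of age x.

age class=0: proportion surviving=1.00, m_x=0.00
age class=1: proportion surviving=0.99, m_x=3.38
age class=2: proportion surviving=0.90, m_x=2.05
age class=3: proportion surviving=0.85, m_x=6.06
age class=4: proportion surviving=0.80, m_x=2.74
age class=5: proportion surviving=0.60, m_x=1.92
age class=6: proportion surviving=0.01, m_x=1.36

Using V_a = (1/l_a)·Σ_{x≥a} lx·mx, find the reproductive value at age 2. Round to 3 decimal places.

11.504

lx·mx for x ≥ 2: 1.845, 5.151, 2.192, 1.152, 0.0136 → sum = 10.3536
V_2 = 10.3536 / l_2 = 10.3536 / 0.9 = 11.504 → 11.504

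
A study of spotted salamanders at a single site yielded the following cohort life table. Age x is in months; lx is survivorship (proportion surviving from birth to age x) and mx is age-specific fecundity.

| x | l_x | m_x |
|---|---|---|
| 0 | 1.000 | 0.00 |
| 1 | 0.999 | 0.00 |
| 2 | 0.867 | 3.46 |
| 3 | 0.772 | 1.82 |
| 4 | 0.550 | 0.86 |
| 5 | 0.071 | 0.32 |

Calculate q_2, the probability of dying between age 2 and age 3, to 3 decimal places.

q_2 = (l_2 − l_3) / l_2 = (0.867 − 0.772) / 0.867
     = 0.095 / 0.867 = 0.109573… → 0.110

0.110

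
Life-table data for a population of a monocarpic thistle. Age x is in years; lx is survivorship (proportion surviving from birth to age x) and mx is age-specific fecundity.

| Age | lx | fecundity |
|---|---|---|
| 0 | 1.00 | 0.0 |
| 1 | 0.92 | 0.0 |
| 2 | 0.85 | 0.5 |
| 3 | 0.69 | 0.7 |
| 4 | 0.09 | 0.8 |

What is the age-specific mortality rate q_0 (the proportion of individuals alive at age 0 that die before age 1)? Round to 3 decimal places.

q_0 = (l_0 − l_1) / l_0 = (1 − 0.92) / 1
     = 0.08 / 1 = 0.08 → 0.080

0.080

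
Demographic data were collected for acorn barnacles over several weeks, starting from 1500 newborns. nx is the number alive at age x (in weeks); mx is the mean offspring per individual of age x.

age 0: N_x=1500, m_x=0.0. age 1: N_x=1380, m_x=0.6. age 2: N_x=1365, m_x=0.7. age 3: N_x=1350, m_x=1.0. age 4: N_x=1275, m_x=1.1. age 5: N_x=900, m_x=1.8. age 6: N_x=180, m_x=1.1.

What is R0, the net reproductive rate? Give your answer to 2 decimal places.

lx = nx/n0 = nx/1500: 1, 0.92, 0.91, 0.9, 0.85, 0.6, 0.12
lx·mx by age: 0, 0.552, 0.637, 0.9, 0.935, 1.08, 0.132
R0 = Σ lx·mx = 4.236 → 4.24

4.24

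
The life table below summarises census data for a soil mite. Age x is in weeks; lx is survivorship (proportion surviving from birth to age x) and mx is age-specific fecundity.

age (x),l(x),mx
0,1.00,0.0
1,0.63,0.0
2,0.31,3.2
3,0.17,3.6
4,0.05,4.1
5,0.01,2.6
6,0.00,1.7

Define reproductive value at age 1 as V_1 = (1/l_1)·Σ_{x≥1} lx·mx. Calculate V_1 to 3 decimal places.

lx·mx for x ≥ 1: 0, 0.992, 0.612, 0.205, 0.026, 0 → sum = 1.835
V_1 = 1.835 / l_1 = 1.835 / 0.63 = 2.912698… → 2.913

2.913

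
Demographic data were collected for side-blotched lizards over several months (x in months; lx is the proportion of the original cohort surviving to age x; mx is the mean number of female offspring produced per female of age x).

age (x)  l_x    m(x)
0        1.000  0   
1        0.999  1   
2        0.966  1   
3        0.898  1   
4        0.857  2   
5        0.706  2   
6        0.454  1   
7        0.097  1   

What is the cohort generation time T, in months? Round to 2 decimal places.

3.51

lx·mx: 0, 0.999, 0.966, 0.898, 1.714, 1.412, 0.454, 0.097 → R0 = 6.54
x·lx·mx: 0, 0.999, 1.932, 2.694, 6.856, 7.06, 2.724, 0.679 → Σ = 22.944
T = 22.944 / 6.54 = 3.508257… → 3.51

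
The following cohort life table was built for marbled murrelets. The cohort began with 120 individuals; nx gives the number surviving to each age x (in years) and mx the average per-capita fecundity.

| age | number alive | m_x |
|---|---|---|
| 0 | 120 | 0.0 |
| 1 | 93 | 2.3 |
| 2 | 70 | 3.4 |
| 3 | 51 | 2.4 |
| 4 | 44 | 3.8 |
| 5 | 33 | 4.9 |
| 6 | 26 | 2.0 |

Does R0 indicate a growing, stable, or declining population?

growing

lx = nx/n0 = nx/120: 1, 0.775, 0.58333…, 0.425, 0.36667…, 0.275, 0.21667…
R0 = Σ lx·mx = 0 + 1.7825 + 1.983333… + 1.02 + 1.393333… + 1.3475 + 0.433333… = 7.96…
R0 > 1, so the population is growing.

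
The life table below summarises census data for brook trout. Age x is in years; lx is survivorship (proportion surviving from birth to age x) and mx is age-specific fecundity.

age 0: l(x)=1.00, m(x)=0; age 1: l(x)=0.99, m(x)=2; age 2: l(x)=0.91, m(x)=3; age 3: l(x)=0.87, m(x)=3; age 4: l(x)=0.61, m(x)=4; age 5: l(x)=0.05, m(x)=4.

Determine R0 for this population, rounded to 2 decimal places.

9.96

lx·mx by age: 0, 1.98, 2.73, 2.61, 2.44, 0.2
R0 = Σ lx·mx = 9.96 → 9.96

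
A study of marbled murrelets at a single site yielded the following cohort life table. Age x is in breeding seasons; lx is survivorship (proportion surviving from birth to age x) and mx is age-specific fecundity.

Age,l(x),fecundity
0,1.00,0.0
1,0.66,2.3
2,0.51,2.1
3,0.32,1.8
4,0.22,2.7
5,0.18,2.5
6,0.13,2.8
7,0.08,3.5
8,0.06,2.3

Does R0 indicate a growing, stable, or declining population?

R0 = Σ lx·mx = 0 + 1.518 + 1.071 + 0.576 + 0.594 + 0.45 + 0.364 + 0.28 + 0.138 = 4.991
R0 > 1, so the population is growing.

growing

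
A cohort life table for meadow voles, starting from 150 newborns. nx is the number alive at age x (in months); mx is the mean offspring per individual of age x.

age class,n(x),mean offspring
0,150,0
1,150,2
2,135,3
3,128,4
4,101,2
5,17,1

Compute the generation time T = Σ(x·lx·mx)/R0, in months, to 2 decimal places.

2.46

lx = nx/n0 = nx/150: 1, 1, 0.9, 0.85333…, 0.67333…, 0.11333…
lx·mx: 0, 2, 2.7, 3.413333…, 1.346667…, 0.113333… → R0 = 9.573333…
x·lx·mx: 0, 2, 5.4, 10.24…, 5.386667…, 0.566667… → Σ = 23.593333…
T = 23.593333… / 9.573333… = 2.464485… → 2.46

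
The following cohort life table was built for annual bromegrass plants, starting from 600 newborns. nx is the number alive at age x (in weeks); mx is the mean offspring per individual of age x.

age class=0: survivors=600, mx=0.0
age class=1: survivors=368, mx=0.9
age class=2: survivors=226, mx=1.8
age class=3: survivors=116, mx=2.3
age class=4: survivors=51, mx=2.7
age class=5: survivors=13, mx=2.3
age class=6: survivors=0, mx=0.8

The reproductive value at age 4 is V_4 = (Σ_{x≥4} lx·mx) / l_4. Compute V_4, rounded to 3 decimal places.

lx = nx/n0 = nx/600: 1, 0.61333…, 0.37667…, 0.19333…, 0.085, 0.02167…, 0
lx·mx for x ≥ 4: 0.2295, 0.049833…, 0 → sum = 0.279333…
V_4 = 0.279333… / l_4 = 0.279333… / 0.085 = 3.286275… → 3.286

3.286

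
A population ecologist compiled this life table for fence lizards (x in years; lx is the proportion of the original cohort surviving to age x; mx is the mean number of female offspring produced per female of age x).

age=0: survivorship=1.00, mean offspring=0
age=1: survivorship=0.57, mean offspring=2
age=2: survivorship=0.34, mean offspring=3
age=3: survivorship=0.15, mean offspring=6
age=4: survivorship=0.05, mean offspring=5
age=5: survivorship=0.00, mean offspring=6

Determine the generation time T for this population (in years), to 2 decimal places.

2.08

lx·mx: 0, 1.14, 1.02, 0.9, 0.25, 0 → R0 = 3.31
x·lx·mx: 0, 1.14, 2.04, 2.7, 1, 0 → Σ = 6.88
T = 6.88 / 3.31 = 2.07855… → 2.08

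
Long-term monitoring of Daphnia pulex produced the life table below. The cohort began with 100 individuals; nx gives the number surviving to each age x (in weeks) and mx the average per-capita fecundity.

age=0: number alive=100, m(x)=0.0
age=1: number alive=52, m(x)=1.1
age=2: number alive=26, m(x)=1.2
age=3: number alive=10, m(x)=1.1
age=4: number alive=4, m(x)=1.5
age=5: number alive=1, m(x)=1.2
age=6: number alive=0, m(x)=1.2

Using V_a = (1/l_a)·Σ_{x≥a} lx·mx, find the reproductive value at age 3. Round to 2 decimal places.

1.82

lx = nx/n0 = nx/100: 1, 0.52, 0.26, 0.1, 0.04, 0.01, 0
lx·mx for x ≥ 3: 0.11, 0.06, 0.012, 0 → sum = 0.182
V_3 = 0.182 / l_3 = 0.182 / 0.1 = 1.82 → 1.82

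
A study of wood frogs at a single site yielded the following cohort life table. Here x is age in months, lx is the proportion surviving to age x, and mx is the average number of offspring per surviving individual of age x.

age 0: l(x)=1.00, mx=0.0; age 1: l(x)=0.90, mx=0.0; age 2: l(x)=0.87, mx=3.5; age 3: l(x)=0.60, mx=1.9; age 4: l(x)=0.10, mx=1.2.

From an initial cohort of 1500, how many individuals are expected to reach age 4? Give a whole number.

150

Expected survivors = N0 · l_4 = 1500 × 0.10 = 150 → 150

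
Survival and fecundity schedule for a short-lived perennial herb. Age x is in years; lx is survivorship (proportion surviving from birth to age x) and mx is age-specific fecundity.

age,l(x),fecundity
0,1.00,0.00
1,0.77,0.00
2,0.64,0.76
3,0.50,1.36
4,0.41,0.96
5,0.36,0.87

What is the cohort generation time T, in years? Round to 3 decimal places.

lx·mx: 0, 0, 0.4864, 0.68, 0.3936, 0.3132 → R0 = 1.8732
x·lx·mx: 0, 0, 0.9728, 2.04, 1.5744, 1.566 → Σ = 6.1532
T = 6.1532 / 1.8732 = 3.28486… → 3.285

3.285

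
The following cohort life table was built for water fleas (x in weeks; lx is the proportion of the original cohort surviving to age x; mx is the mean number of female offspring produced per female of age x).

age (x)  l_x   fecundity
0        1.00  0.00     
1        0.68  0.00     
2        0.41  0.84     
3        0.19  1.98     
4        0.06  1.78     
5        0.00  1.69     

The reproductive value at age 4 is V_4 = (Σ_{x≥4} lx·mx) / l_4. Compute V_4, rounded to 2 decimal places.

lx·mx for x ≥ 4: 0.1068, 0 → sum = 0.1068
V_4 = 0.1068 / l_4 = 0.1068 / 0.06 = 1.78 → 1.78

1.78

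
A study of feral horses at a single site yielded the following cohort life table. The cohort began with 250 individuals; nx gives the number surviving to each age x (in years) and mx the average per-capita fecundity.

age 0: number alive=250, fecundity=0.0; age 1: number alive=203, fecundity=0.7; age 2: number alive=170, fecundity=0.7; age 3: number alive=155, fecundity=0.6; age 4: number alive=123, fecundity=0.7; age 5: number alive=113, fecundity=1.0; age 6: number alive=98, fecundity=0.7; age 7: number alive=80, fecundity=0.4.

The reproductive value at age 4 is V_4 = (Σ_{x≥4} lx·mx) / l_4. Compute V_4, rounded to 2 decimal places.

lx = nx/n0 = nx/250: 1, 0.812, 0.68, 0.62, 0.492, 0.452, 0.392, 0.32
lx·mx for x ≥ 4: 0.3444, 0.452, 0.2744, 0.128 → sum = 1.1988
V_4 = 1.1988 / l_4 = 1.1988 / 0.492 = 2.436585… → 2.44

2.44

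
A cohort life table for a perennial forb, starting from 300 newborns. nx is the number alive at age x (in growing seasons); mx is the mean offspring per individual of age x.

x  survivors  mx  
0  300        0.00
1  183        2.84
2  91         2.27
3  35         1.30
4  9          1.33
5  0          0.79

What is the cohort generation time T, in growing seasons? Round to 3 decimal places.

1.425

lx = nx/n0 = nx/300: 1, 0.61, 0.30333…, 0.11667…, 0.03, 0
lx·mx: 0, 1.7324, 0.688567…, 0.151667…, 0.0399, 0 → R0 = 2.612533…
x·lx·mx: 0, 1.7324, 1.377133…, 0.455…, 0.1596, 0 → Σ = 3.724133…
T = 3.724133… / 2.612533… = 1.425487… → 1.425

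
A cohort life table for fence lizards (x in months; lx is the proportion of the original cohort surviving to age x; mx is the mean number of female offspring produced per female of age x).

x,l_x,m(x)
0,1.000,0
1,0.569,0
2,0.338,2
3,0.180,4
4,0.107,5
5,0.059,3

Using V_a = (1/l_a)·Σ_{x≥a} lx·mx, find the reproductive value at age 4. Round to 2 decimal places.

6.65

lx·mx for x ≥ 4: 0.535, 0.177 → sum = 0.712
V_4 = 0.712 / l_4 = 0.712 / 0.107 = 6.654206… → 6.65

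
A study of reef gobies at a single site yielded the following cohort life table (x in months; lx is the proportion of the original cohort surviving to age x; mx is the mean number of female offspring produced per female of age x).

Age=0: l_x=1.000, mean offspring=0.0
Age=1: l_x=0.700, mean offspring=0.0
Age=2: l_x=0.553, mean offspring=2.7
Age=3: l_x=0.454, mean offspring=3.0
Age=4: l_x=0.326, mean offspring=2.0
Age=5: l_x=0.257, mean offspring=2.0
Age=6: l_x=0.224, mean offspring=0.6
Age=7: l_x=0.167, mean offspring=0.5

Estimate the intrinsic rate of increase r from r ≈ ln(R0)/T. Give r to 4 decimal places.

R0 = Σ lx·mx = 0 + 0 + 1.4931 + 1.362 + 0.652 + 0.514 + 0.1344 + 0.0835 = 4.239
Σ x·lx·mx = 13.6411; T = 13.6411/4.239 = 3.218…
r ≈ ln(R0)/T = ln(4.239)/3.218… = 0.448828… → 0.4488

0.4488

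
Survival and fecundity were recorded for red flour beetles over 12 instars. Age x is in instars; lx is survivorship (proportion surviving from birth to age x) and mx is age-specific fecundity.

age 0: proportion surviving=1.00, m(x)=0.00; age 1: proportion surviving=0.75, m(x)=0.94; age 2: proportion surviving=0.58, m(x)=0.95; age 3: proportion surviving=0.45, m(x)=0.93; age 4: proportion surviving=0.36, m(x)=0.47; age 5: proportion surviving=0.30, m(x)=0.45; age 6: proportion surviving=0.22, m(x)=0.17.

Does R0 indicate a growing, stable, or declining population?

growing

R0 = Σ lx·mx = 0 + 0.705 + 0.551 + 0.4185 + 0.1692 + 0.135 + 0.0374 = 2.0161
R0 > 1, so the population is growing.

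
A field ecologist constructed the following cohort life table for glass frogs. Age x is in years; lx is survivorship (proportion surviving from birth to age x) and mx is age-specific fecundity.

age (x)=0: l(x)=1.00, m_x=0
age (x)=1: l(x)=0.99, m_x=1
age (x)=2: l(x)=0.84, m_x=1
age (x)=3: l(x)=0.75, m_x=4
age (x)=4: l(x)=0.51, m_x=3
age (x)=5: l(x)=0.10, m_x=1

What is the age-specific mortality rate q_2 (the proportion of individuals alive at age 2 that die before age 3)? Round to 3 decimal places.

0.107

q_2 = (l_2 − l_3) / l_2 = (0.84 − 0.75) / 0.84
     = 0.09 / 0.84 = 0.107143… → 0.107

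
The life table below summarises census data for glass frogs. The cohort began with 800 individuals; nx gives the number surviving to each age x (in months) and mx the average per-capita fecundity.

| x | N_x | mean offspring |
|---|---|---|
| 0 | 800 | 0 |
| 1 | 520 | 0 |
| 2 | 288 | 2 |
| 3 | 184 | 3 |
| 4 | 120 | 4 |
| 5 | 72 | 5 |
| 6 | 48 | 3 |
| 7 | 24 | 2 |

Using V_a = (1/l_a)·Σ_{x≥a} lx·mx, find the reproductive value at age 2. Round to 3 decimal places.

7.500

lx = nx/n0 = nx/800: 1, 0.65, 0.36, 0.23, 0.15, 0.09, 0.06, 0.03
lx·mx for x ≥ 2: 0.72, 0.69, 0.6, 0.45, 0.18, 0.06 → sum = 2.7
V_2 = 2.7 / l_2 = 2.7 / 0.36 = 7.5 → 7.500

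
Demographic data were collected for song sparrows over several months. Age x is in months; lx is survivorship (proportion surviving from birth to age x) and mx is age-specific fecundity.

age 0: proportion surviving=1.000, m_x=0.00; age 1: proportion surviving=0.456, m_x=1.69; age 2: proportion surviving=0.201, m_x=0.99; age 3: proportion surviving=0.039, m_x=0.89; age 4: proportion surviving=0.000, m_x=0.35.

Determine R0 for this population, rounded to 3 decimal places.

lx·mx by age: 0, 0.77064, 0.19899, 0.03471, 0
R0 = Σ lx·mx = 1.00434 → 1.004

1.004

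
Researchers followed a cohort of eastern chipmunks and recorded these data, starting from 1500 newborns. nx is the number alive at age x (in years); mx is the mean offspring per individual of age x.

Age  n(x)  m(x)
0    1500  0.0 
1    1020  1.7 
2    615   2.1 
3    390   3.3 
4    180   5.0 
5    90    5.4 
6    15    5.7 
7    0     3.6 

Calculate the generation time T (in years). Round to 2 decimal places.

lx = nx/n0 = nx/1500: 1, 0.68, 0.41, 0.26, 0.12, 0.06, 0.01, 0
lx·mx: 0, 1.156, 0.861, 0.858, 0.6, 0.324, 0.057, 0 → R0 = 3.856
x·lx·mx: 0, 1.156, 1.722, 2.574, 2.4, 1.62, 0.342, 0 → Σ = 9.814
T = 9.814 / 3.856 = 2.545124… → 2.55

2.55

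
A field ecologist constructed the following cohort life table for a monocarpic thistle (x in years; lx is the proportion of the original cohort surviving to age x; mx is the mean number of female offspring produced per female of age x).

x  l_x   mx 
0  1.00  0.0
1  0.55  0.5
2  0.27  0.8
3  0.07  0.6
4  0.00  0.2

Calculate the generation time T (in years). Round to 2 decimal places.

lx·mx: 0, 0.275, 0.216, 0.042, 0 → R0 = 0.533
x·lx·mx: 0, 0.275, 0.432, 0.126, 0 → Σ = 0.833
T = 0.833 / 0.533 = 1.562852… → 1.56

1.56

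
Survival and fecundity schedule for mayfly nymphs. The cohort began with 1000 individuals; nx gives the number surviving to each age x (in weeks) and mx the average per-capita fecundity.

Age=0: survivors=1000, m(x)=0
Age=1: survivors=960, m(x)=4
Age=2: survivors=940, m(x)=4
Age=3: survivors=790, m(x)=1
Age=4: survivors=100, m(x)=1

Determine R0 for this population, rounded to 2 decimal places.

8.49

lx = nx/n0 = nx/1000: 1, 0.96, 0.94, 0.79, 0.1
lx·mx by age: 0, 3.84, 3.76, 0.79, 0.1
R0 = Σ lx·mx = 8.49 → 8.49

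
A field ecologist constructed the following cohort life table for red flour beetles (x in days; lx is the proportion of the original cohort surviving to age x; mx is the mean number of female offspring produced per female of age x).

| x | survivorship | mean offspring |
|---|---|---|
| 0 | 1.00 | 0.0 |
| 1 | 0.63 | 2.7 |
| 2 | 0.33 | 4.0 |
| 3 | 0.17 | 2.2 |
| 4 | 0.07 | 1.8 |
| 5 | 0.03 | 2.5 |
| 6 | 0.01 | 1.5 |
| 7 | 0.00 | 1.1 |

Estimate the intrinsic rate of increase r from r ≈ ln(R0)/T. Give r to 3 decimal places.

R0 = Σ lx·mx = 0 + 1.701 + 1.32 + 0.374 + 0.126 + 0.075 + 0.015 + 0 = 3.611
Σ x·lx·mx = 6.432; T = 6.432/3.611 = 1.78122…
r ≈ ln(R0)/T = ln(3.611)/1.78122… = 0.72084… → 0.721

0.721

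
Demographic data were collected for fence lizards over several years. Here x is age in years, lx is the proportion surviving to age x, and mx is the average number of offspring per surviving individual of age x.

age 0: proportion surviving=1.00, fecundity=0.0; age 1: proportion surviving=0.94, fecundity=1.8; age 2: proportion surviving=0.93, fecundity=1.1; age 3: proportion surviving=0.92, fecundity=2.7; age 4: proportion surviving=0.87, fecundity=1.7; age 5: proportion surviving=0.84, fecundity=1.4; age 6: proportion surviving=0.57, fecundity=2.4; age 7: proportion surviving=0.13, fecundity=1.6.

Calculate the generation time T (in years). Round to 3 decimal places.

lx·mx: 0, 1.692, 1.023, 2.484, 1.479, 1.176, 1.368, 0.208 → R0 = 9.43
x·lx·mx: 0, 1.692, 2.046, 7.452, 5.916, 5.88, 8.208, 1.456 → Σ = 32.65
T = 32.65 / 9.43 = 3.462354… → 3.462

3.462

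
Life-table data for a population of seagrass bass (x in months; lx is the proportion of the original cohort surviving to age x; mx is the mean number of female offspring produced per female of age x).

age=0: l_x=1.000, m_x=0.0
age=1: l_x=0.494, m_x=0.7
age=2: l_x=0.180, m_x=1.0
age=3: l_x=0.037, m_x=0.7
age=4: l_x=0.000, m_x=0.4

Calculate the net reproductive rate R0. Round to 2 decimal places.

lx·mx by age: 0, 0.3458, 0.18, 0.0259, 0
R0 = Σ lx·mx = 0.5517 → 0.55

0.55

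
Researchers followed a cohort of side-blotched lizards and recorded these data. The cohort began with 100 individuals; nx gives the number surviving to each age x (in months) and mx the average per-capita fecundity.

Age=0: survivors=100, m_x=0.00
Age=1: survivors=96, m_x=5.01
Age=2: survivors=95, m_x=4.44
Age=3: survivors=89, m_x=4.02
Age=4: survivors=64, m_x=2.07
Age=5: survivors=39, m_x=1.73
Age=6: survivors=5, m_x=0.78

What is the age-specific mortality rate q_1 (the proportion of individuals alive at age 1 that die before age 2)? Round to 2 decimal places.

0.01

lx = nx/n0 = nx/100: 1, 0.96, 0.95, 0.89, 0.64, 0.39, 0.05
q_1 = (l_1 − l_2) / l_1 = (0.96 − 0.95) / 0.96
     = 0.01 / 0.96 = 0.010417… → 0.01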